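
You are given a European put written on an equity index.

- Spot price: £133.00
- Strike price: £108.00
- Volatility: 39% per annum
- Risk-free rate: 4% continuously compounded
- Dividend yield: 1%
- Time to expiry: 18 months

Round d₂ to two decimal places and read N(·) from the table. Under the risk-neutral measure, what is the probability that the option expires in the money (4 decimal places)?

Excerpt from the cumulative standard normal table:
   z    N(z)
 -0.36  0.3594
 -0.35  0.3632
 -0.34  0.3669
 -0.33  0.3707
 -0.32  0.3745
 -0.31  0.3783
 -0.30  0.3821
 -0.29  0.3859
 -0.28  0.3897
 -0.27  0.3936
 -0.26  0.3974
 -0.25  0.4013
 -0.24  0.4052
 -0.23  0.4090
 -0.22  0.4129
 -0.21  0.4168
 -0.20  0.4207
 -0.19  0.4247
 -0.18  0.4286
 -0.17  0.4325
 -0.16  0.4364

σ√T = 0.39 × 1.2247 = 0.4777
d₁ = [ln(133/108) + (0.04 − 0.01 + 0.39²/2)·1.5] / 0.4777 = [0.2082 + 0.1591] / 0.4777 = 0.7690 → 0.77
d₂ = d₁ − σ√T = 0.7690 − 0.4777 = 0.2913 → 0.29
Pr(exercise) under Q = N(−d₂) = N(-0.29) = 0.3859

0.3859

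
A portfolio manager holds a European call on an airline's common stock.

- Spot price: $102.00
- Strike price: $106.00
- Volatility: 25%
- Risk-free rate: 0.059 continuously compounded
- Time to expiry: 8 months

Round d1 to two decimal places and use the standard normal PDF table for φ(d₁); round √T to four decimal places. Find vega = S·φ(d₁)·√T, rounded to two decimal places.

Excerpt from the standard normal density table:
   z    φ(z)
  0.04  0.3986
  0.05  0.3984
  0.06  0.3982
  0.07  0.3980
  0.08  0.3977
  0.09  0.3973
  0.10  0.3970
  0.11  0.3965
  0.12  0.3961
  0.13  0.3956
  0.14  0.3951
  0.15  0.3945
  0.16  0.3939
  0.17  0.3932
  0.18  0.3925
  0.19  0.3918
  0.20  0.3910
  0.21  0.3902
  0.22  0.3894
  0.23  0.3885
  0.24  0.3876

σ√T = 0.25 × 0.8165 = 0.2041
d₁ = [ln(102/106) + (0.059 + 0.25²/2)·0.6667] / 0.2041 = [-0.0385 + 0.0602] / 0.2041 = 0.1063 ≈ 0.11
√T = √0.6667 = 0.8165
φ(d₁) = φ(0.11) = 0.3965
vega = S·φ(d₁)·√T = 102·0.3965·0.8165 = 33.0217

33.02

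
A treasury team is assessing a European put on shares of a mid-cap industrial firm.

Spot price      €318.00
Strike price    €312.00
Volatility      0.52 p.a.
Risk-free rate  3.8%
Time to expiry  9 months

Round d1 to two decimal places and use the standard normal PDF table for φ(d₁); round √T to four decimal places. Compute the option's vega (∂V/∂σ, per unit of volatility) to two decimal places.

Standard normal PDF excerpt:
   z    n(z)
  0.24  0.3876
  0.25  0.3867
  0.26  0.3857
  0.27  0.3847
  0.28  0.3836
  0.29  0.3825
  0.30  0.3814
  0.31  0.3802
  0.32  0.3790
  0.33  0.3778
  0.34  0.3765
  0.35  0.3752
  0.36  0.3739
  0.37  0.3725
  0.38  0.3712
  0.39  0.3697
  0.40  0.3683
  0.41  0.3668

104.04

σ√T = 0.52·√0.75 = 0.4503
ln(S/K) + (r + σ²/2)T = ln(318/312) + (0.038 + 0.52²/2)·0.75 = 0.0190 + 0.1299 = 0.1489
d₁ = 0.1489 / 0.4503 = 0.3308 ⇒ 0.33
√T = √0.75 = 0.8660
φ(d₁) = φ(0.33) = 0.3778
vega = S·φ(d₁)·√T = 318·0.3778·0.8660 = 104.0416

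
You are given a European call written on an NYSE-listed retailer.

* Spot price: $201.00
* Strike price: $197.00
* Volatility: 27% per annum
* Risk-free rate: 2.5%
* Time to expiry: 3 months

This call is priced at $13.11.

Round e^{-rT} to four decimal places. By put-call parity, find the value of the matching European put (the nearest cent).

exp(−rT) = exp(−0.025·0.25) = 0.9938
Put-call parity: C − P = S − K·e^(−rT) = 201 − 197·0.9938 = 201 − 195.7786 = 5.2214
P = C − (C − P) = 13.11 − (5.2214) = 7.8886

$7.89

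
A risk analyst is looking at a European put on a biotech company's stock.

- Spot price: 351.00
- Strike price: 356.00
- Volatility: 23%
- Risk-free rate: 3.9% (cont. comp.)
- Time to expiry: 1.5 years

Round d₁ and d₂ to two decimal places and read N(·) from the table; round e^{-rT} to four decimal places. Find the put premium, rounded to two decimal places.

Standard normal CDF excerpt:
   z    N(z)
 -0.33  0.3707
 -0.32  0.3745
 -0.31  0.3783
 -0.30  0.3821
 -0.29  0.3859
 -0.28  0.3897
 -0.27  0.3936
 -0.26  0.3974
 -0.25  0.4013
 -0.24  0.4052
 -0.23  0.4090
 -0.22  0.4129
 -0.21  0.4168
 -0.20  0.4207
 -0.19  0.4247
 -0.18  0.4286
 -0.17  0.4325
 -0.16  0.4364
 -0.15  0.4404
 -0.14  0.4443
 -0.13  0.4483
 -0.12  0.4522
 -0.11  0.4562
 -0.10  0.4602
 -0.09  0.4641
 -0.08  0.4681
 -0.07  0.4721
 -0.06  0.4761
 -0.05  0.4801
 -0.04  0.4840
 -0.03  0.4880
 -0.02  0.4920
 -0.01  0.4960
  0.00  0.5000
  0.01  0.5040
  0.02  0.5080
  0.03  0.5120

T = 1.5;  σ√T = 0.2817
d₁ = [ln(351/356) + (0.039 + 0.23²/2)·1.5] / 0.2817 = [-0.0141 + 0.0982] / 0.2817 = 0.2983 which rounds to 0.30
d₂ = d₁ − σ√T = 0.2983 − 0.2817 = 0.0166 which rounds to 0.02
exp(−rT) = exp(−0.039·1.5) = 0.9432
N(−d₂) = N(-0.02) = 0.4920;  N(−d₁) = N(-0.30) = 0.3821
P = 356·0.9432·0.4920 − 351·0.3821 = 165.2034 − 134.1171 = 31.0863

31.09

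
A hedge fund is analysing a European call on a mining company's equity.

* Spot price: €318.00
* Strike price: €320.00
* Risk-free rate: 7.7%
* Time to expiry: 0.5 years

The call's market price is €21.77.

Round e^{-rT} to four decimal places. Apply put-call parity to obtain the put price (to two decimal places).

€11.67

e^(−rT) = e^(−0.077·0.5) = 0.9622
Put-call parity: C − P = S − K·e^(−rT) = 318 − 320·0.9622 = 318 − 307.9040 = 10.0960
P = C − (C − P) = 21.77 − (10.0960) = 11.6740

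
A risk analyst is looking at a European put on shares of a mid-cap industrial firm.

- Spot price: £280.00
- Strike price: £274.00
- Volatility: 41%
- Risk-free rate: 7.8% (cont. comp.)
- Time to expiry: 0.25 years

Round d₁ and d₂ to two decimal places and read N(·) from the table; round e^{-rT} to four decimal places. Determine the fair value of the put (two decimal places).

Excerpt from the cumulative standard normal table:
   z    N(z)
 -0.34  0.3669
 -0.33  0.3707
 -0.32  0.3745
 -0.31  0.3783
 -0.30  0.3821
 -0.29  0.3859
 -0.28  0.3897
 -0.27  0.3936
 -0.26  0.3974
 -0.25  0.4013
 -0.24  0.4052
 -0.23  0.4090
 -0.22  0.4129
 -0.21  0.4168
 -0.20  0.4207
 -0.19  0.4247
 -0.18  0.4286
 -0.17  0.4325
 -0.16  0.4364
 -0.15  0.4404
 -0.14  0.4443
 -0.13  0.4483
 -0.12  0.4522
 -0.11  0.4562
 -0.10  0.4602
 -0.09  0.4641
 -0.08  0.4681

£16.67

σ√T = 0.41 × 0.5000 = 0.2050
d₁ = [ln(280/274) + (0.078 + ½·0.41²)·0.25] / (σ√T) = (0.0217 + 0.0405) / 0.2050 = 0.3033 ⇒ 0.30
d₂ = 0.3033 − 0.2050 = 0.0983 ⇒ 0.10
exp(−rT) = exp(−0.078·0.25) = 0.9807
N(−d₂) = N(-0.10) = 0.4602;  N(−d₁) = N(-0.30) = 0.3821
P = 274·0.9807·0.4602 − 280·0.3821 = 123.6612 − 106.9880 = 16.6732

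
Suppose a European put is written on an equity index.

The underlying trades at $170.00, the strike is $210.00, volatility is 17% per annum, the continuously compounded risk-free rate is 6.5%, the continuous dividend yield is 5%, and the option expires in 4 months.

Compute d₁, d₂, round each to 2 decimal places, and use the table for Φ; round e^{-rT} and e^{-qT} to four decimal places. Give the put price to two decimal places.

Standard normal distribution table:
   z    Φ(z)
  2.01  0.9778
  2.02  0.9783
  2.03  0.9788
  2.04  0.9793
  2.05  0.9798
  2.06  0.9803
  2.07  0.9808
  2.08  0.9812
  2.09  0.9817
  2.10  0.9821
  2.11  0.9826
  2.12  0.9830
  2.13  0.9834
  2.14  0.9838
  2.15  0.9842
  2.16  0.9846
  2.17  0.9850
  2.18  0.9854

$38.44

T = 0.3333;  σ√T = 0.0981
d₁ = [ln(170/210) + (0.065 − 0.05 + 0.17²/2)·0.3333] / 0.0981 = [-0.2113 + 0.0098] / 0.0981 = -2.0529 ≈ -2.05
d₂ = d₁ − σ√T = -2.0529 − 0.0981 = -2.1511 ≈ -2.15
exp(−qT) = exp(−0.05·0.3333) = 0.9835;  exp(−rT) = exp(−0.065·0.3333) = 0.9786
N(−d₂) = N(2.15) = 0.9842;  N(−d₁) = N(2.05) = 0.9798
P = 210·0.9786·0.9842 − 170·0.9835·0.9798 = 202.2590 − 163.8177 = 38.4413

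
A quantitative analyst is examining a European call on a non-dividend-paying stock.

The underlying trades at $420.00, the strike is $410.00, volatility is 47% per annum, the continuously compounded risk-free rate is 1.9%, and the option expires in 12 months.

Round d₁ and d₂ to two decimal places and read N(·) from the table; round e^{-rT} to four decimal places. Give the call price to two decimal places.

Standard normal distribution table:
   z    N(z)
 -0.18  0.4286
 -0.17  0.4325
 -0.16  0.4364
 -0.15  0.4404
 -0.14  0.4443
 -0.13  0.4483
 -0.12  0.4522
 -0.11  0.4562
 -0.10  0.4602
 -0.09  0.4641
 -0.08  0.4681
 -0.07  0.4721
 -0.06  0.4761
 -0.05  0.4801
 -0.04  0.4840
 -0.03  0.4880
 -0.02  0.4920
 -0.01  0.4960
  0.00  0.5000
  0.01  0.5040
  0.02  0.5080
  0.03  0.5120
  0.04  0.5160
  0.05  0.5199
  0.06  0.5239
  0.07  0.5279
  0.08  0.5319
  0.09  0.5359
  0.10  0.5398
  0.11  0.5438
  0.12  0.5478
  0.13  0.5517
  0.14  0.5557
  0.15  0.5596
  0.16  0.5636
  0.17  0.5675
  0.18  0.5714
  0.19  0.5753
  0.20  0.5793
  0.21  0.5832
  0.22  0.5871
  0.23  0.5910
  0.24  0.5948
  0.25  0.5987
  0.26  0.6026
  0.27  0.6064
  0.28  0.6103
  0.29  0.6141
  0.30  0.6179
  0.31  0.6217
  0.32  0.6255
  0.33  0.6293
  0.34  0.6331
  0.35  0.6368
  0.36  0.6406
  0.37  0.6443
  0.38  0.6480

$85.57

T = 1;  σ√T = 0.4700
ln(S/K) + (r + σ²/2)T = ln(420/410) + (0.019 + 0.47²/2)·1 = 0.0241 + 0.1294 = 0.1535
d₁ = 0.1535 / 0.4700 = 0.3267 which rounds to 0.33
d₂ = d₁ − σ√T = 0.3267 − 0.4700 = -0.1433 which rounds to -0.14
exp(−rT) = exp(−0.019·1) = 0.9812
N(d₁) = N(0.33) = 0.6293;  N(d₂) = N(-0.14) = 0.4443
C = 420·0.6293 − 410·0.9812·0.4443 = 264.3060 − 178.7383 = 85.5677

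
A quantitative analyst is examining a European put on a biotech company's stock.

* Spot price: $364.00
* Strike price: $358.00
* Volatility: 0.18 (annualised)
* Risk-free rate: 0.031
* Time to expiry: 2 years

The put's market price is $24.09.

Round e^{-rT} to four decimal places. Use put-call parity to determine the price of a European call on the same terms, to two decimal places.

$51.61

e^(−rT) = e^(−0.031·2) = 0.9399
Put-call parity: C − P = S − K·e^(−rT) = 364 − 358·0.9399 = 364 − 336.4842 = 27.5158
C = P + (C − P) = 24.09 + (27.5158) = 51.6058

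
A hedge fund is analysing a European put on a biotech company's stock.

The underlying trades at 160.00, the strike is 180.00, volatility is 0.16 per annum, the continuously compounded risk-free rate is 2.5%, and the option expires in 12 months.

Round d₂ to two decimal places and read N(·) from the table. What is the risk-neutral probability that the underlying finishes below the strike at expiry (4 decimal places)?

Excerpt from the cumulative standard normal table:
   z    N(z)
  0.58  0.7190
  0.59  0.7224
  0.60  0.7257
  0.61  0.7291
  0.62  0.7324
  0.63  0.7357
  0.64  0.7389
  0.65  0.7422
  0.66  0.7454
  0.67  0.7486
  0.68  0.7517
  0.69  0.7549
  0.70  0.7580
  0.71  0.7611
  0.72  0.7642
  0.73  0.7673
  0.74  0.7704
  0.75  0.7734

0.7454

T = 1;  σ√T = 0.1600
ln(S/K) + (r + σ²/2)T = ln(160/180) + (0.025 + 0.16²/2)·1 = -0.1178 + 0.0378 = -0.0800
d₁ = -0.0800 / 0.1600 = -0.4999 which rounds to -0.50
d₂ = d₁ − σ√T = -0.4999 − 0.1600 = -0.6599 which rounds to -0.66
Risk-neutral Pr[S_T < K] = N(−d₂) = N(0.66) = 0.7454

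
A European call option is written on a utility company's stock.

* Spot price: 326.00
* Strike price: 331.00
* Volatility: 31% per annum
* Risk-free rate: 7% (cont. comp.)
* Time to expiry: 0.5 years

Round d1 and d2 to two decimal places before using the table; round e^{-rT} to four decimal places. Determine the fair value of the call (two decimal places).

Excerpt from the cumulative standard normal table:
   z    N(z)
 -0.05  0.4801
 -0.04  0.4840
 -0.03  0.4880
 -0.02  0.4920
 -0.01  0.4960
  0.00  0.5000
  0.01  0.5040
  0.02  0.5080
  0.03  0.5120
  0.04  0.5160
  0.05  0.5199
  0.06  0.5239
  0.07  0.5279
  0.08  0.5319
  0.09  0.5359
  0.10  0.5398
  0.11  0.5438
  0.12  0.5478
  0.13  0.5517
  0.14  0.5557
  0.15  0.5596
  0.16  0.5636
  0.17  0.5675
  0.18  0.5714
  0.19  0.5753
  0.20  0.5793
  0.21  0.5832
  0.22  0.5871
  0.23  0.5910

31.60

T = 0.5;  σ√T = 0.2192
ln(S/K) + (r + σ²/2)T = ln(326/331) + (0.07 + 0.31²/2)·0.5 = -0.0152 + 0.0590 = 0.0438
d₁ = 0.0438 / 0.2192 = 0.1998 → 0.20
d₂ = d₁ − σ√T = 0.1998 − 0.2192 = -0.0194 → -0.02
exp(−rT) = exp(−0.07·0.5) = 0.9656
C = 326·N(0.20) − 331·0.9656·N(-0.02) = 326·0.5793 − 331·0.9656·0.4920 = 188.8518 − 157.2499 = 31.6019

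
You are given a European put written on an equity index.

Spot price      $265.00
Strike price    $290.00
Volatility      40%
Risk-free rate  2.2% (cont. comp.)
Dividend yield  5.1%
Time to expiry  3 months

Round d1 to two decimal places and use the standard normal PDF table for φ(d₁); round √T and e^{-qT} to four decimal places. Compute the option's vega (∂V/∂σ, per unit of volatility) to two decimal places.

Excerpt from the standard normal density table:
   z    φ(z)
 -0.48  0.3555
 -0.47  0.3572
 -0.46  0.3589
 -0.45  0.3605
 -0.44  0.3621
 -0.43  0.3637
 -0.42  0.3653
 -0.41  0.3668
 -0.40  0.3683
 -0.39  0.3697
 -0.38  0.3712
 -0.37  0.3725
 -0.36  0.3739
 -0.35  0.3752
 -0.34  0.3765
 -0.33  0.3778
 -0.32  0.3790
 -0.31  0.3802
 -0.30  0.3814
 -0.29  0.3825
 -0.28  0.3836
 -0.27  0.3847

σ√T = 0.4·√0.25 = 0.2000
d₁ = [ln(265/290) + (0.022 − 0.051 + 0.4²/2)·0.25] / 0.2000 = [-0.0902 + 0.0128] / 0.2000 = -0.3870 ≈ -0.39
√T = √0.25 = 0.5000
φ(d₁) = φ(-0.39) = 0.3697
e^(−qT) = e^(−0.051·0.25) = 0.9873
vega = S·e^(−qT)·φ(d₁)·√T = 265·0.9873·0.3697·0.5000 = 48.3631
(Call and put vega coincide under Black-Scholes.)

48.36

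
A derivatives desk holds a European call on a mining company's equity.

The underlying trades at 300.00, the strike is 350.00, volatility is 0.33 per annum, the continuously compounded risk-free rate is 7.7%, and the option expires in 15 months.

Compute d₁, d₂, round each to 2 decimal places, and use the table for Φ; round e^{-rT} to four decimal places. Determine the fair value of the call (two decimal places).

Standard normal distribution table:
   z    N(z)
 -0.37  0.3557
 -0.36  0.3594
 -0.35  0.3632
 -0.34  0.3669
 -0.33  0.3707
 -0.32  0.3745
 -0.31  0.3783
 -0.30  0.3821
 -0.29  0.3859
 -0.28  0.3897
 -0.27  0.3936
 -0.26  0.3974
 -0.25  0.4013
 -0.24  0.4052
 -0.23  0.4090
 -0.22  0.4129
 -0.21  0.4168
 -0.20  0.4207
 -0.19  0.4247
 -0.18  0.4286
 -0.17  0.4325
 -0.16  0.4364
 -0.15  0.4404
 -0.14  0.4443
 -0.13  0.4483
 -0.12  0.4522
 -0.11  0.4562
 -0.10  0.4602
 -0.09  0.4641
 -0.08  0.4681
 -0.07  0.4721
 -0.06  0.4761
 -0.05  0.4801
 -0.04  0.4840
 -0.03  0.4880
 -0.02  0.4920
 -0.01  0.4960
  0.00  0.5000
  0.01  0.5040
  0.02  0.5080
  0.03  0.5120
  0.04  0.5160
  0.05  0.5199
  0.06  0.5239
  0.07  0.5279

σ√T = 0.33 × 1.1180 = 0.3690
d₁ = [ln(300/350) + (0.077 + ½·0.33²)·1.25] / (σ√T) = (-0.1542 + 0.1643) / 0.3690 = 0.0275 which rounds to 0.03
d₂ = 0.0275 − 0.3690 = -0.3414 which rounds to -0.34
e^(−rT) = e^(−0.077·1.25) = 0.9082
N(d₁) = N(0.03) = 0.5120;  N(d₂) = N(-0.34) = 0.3669
C = 300·0.5120 − 350·0.9082·0.3669 = 153.6000 − 116.6265 = 36.9735

36.97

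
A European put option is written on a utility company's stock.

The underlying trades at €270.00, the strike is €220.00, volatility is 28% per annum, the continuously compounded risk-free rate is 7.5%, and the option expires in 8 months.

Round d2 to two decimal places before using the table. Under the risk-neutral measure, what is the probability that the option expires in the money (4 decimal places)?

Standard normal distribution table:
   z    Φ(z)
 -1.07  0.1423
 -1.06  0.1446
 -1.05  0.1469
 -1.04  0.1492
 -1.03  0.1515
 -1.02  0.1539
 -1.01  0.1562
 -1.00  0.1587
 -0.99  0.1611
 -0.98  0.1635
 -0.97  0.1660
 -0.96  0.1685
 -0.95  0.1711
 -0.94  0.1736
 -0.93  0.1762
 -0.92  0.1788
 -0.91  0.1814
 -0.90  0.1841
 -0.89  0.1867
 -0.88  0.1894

0.1587

σ√T = 0.28·√0.6667 = 0.2286
d₁ = [ln(270/220) + (0.075 + ½·0.28²)·0.6667] / (σ√T) = (0.2048 + 0.0761) / 0.2286 = 1.2288 ≈ 1.23
d₂ = 1.2288 − 0.2286 = 1.0002 ≈ 1.00
Risk-neutral Pr[S_T < K] = N(−d₂) = N(-1.00) = 0.1587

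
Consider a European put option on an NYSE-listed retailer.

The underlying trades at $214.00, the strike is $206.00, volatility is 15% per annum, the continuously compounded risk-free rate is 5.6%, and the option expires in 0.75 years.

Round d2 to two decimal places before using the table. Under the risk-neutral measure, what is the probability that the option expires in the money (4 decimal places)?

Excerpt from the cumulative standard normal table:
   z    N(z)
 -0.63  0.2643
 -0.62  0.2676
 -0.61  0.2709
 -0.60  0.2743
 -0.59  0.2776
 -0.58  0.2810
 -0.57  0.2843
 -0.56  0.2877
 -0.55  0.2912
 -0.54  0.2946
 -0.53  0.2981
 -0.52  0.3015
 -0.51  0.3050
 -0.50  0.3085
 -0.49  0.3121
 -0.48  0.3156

σ√T = 0.15 × 0.8660 = 0.1299
d₁ = [ln(214/206) + (0.056 + ½·0.15²)·0.75] / (σ√T) = (0.0381 + 0.0504) / 0.1299 = 0.6816 which rounds to 0.68
d₂ = 0.6816 − 0.1299 = 0.5517 which rounds to 0.55
Pr(exercise) under Q = N(−d₂) = N(-0.55) = 0.2912

0.2912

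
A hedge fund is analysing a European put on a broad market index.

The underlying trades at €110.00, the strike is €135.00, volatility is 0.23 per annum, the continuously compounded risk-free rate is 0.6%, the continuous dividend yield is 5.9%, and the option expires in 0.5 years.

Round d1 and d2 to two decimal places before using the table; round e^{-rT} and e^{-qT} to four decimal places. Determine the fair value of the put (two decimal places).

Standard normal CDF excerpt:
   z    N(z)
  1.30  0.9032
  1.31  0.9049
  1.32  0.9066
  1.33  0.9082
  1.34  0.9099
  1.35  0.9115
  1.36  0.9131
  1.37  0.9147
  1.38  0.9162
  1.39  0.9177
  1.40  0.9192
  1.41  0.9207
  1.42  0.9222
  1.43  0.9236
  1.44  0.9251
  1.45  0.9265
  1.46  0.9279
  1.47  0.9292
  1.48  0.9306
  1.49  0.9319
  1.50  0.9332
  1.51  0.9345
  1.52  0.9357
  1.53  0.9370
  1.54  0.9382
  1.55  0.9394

€28.43

T = 0.5;  σ√T = 0.1626
ln(S/K) + (r − q + σ²/2)T = ln(110/135) + (0.006 − 0.059 + 0.23²/2)·0.5 = -0.2048 − 0.0133 = -0.2181
d₁ = -0.2181 / 0.1626 = -1.3409 ⇒ -1.34
d₂ = d₁ − σ√T = -1.3409 − 0.1626 = -1.5035 ⇒ -1.50
exp(−qT) = exp(−0.059·0.5) = 0.9709;  exp(−rT) = exp(−0.006·0.5) = 0.9970
N(−d₂) = N(1.50) = 0.9332;  N(−d₁) = N(1.34) = 0.9099
P = 135·0.9970·0.9332 − 110·0.9709·0.9099 = 125.6041 − 97.1764 = 28.4276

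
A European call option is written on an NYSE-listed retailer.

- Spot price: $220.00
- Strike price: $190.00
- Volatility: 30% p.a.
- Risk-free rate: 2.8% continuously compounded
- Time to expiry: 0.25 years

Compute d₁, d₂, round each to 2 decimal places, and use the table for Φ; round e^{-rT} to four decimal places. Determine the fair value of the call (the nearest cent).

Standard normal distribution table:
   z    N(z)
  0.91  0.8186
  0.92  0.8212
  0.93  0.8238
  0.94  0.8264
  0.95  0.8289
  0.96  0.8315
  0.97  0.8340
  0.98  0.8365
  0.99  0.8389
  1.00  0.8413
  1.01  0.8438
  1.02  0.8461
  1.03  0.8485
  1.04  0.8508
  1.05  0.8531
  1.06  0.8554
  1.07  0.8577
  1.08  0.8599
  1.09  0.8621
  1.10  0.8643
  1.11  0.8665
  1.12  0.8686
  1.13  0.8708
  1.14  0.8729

T = 0.25;  σ√T = 0.1500
d₁ = [ln(220/190) + (0.028 + 0.3²/2)·0.25] / 0.1500 = [0.1466 + 0.0182] / 0.1500 = 1.0990 ⇒ 1.10
d₂ = d₁ − σ√T = 1.0990 − 0.1500 = 0.9490 ⇒ 0.95
e^(−rT) = e^(−0.028·0.25) = 0.9930
C = 220·N(1.10) − 190·0.9930·N(0.95) = 220·0.8643 − 190·0.9930·0.8289 = 190.1460 − 156.3886 = 33.7574

$33.76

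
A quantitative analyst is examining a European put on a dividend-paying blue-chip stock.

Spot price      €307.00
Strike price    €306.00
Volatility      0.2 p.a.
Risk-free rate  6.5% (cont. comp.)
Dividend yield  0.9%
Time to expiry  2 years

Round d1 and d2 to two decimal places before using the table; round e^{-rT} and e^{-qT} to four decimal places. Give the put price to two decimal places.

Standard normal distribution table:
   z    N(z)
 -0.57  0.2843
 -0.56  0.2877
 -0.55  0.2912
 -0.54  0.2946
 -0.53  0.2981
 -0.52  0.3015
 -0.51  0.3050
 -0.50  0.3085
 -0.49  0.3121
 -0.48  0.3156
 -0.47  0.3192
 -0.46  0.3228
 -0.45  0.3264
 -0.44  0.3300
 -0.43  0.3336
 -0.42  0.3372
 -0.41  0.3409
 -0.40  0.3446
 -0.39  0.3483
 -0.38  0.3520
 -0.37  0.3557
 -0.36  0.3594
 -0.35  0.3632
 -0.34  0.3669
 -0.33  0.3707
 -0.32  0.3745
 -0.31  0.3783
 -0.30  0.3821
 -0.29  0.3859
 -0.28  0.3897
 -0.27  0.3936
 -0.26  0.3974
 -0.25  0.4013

T = 2;  σ√T = 0.2828
d₁ = [ln(307/306) + (0.065 − 0.009 + 0.2²/2)·2] / 0.2828 = [0.0033 + 0.1520] / 0.2828 = 0.5489 ≈ 0.55
d₂ = d₁ − σ√T = 0.5489 − 0.2828 = 0.2661 ≈ 0.27
exp(−qT) = exp(−0.009·2) = 0.9822;  exp(−rT) = exp(−0.065·2) = 0.8781
N(−d₂) = N(-0.27) = 0.3936;  N(−d₁) = N(-0.55) = 0.2912
P = 306·0.8781·0.3936 − 307·0.9822·0.2912 = 105.7598 − 87.8071 = 17.9527

€17.95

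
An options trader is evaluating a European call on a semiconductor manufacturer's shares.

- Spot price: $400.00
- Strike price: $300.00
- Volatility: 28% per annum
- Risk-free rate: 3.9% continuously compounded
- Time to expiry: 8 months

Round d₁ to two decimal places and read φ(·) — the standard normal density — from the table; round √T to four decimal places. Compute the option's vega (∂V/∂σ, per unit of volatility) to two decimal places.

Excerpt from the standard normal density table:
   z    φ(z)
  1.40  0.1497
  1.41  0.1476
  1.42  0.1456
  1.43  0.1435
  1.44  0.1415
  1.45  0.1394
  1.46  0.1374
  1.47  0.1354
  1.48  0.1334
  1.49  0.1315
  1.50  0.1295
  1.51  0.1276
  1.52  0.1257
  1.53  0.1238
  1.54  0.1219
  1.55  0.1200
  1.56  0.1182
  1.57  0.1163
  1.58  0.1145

42.95

T = 0.6667;  σ√T = 0.2286
d₁ = [ln(400/300) + (0.039 + 0.28²/2)·0.6667] / 0.2286 = [0.2877 + 0.0521] / 0.2286 = 1.4864 → 1.49
√T = √0.6667 = 0.8165
φ(d₁) = φ(1.49) = 0.1315
vega = S·φ(d₁)·√T = 400·0.1315·0.8165 = 42.9479
(Call and put vega coincide under Black-Scholes.)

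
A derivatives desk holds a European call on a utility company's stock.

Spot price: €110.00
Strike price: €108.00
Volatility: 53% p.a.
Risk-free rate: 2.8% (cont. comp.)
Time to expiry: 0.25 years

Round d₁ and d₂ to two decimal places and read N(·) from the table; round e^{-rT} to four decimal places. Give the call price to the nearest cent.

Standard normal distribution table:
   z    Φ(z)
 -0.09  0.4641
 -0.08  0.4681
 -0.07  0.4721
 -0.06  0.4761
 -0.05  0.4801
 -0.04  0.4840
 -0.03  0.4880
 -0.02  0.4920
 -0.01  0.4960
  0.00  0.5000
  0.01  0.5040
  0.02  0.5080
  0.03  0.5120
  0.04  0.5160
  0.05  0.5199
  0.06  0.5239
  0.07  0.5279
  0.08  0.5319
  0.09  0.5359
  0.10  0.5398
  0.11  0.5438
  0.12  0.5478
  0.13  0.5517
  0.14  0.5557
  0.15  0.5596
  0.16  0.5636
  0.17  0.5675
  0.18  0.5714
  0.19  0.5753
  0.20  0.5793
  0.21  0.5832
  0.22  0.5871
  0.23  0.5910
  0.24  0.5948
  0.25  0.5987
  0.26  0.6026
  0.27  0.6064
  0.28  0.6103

σ√T = 0.53·√0.25 = 0.2650
d₁ = [ln(110/108) + (0.028 + ½·0.53²)·0.25] / (σ√T) = (0.0183 + 0.0421) / 0.2650 = 0.2282 which rounds to 0.23
d₂ = 0.2282 − 0.2650 = -0.0368 which rounds to -0.04
exp(−rT) = exp(−0.028·0.25) = 0.9930
N(d₁) = N(0.23) = 0.5910;  N(d₂) = N(-0.04) = 0.4840
C = 110·0.5910 − 108·0.9930·0.4840 = 65.0100 − 51.9061 = 13.1039

€13.10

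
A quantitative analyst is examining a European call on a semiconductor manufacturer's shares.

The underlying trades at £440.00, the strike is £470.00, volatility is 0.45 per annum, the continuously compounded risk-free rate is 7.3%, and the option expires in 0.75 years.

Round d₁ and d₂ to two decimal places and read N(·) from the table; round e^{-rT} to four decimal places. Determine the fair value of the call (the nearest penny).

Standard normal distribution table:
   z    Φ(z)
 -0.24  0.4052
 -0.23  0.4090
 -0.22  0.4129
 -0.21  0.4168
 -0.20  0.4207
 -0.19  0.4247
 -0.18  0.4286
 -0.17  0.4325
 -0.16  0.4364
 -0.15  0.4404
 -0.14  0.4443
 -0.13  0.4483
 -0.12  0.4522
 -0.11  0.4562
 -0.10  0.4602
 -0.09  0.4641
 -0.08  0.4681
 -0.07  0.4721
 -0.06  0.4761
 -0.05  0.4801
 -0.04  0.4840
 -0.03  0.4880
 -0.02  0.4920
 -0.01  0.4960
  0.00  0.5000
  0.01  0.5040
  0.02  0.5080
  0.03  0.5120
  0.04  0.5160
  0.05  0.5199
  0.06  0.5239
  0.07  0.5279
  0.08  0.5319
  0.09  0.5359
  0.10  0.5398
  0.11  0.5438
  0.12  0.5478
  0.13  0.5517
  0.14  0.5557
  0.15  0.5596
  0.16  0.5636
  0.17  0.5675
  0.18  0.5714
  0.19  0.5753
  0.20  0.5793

σ√T = 0.45 × 0.8660 = 0.3897
d₁ = [ln(440/470) + (0.073 + 0.45²/2)·0.75] / 0.3897 = [-0.0660 + 0.1307] / 0.3897 = 0.1661 ≈ 0.17
d₂ = d₁ − σ√T = 0.1661 − 0.3897 = -0.2236 ≈ -0.22
exp(−rT) = exp(−0.073·0.75) = 0.9467
N(d₁) = N(0.17) = 0.5675;  N(d₂) = N(-0.22) = 0.4129
C = 440·0.5675 − 470·0.9467·0.4129 = 249.7000 − 183.7194 = 65.9806

£65.98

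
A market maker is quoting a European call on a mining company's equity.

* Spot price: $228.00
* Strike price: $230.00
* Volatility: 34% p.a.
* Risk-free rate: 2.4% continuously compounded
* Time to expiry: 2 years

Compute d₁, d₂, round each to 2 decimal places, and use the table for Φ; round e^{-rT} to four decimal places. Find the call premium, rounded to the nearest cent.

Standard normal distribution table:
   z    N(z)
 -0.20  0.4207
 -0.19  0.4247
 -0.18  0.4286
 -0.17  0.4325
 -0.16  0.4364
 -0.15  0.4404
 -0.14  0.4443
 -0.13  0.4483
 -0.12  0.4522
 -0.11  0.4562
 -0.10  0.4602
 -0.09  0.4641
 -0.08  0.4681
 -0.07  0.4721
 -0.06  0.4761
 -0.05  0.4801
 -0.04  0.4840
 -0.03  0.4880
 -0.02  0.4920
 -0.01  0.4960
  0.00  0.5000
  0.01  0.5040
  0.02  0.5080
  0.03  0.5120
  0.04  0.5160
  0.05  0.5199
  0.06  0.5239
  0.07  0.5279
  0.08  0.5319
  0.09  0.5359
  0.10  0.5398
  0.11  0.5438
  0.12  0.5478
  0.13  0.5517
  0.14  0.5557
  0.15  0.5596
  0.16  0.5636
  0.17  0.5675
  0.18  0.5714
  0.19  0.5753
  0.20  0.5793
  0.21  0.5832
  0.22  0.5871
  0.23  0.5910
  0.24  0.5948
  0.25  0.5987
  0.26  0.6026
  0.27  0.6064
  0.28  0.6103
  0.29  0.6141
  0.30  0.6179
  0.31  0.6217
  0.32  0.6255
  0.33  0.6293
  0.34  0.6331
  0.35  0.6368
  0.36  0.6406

$46.95

T = 2;  σ√T = 0.4808
d₁ = [ln(228/230) + (0.024 + 0.34²/2)·2] / 0.4808 = [-0.0087 + 0.1636] / 0.4808 = 0.3221 ⇒ 0.32
d₂ = d₁ − σ√T = 0.3221 − 0.4808 = -0.1588 ⇒ -0.16
exp(−rT) = exp(−0.024·2) = 0.9531
C = 228·N(0.32) − 230·0.9531·N(-0.16) = 228·0.6255 − 230·0.9531·0.4364 = 142.6140 − 95.6646 = 46.9494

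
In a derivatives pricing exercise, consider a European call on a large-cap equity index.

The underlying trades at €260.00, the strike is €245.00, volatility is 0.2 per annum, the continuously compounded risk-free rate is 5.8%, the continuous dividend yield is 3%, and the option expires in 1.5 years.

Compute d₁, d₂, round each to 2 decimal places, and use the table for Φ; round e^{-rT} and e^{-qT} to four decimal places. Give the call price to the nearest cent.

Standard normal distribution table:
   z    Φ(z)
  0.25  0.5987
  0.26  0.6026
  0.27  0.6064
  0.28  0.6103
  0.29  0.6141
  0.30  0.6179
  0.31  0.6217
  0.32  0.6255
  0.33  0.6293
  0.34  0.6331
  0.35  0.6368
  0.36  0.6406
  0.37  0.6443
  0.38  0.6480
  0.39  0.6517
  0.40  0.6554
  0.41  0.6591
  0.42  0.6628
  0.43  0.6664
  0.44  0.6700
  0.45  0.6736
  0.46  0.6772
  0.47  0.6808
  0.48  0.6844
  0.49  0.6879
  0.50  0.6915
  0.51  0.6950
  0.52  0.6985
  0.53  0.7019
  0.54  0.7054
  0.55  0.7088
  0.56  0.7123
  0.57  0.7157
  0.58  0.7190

T = 1.5;  σ√T = 0.2449
d₁ = [ln(260/245) + (0.058 − 0.03 + ½·0.2²)·1.5] / (σ√T) = (0.0594 + 0.0720) / 0.2449 = 0.5365 ⇒ 0.54
d₂ = 0.5365 − 0.2449 = 0.2916 ⇒ 0.29
exp(−qT) = exp(−0.03·1.5) = 0.9560;  exp(−rT) = exp(−0.058·1.5) = 0.9167
C = 260·0.9560·N(0.54) − 245·0.9167·N(0.29) = 260·0.9560·0.7054 − 245·0.9167·0.6141 = 175.3342 − 137.9216 = 37.4126

€37.41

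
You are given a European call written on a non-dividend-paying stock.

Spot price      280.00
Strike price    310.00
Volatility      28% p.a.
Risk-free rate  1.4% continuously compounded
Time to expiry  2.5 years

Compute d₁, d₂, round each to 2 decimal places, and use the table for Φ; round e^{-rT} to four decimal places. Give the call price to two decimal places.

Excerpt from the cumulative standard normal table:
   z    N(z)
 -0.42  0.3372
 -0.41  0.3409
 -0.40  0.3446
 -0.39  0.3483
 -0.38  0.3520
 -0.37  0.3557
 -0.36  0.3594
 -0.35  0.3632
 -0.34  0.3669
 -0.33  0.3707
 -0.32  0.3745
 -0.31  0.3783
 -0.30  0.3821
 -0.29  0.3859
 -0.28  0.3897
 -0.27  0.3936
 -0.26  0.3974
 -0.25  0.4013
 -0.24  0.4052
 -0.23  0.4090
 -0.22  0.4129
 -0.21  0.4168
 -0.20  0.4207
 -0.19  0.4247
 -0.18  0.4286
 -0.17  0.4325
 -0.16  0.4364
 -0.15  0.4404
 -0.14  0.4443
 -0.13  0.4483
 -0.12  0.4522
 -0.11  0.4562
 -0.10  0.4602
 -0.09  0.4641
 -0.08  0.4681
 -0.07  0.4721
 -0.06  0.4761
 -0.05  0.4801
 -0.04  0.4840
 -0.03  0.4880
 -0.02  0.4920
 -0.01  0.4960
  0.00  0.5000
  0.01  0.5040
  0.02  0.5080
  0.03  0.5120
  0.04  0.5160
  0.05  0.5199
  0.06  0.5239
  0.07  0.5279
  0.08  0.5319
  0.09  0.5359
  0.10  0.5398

T = 2.5;  σ√T = 0.4427
ln(S/K) + (r + σ²/2)T = ln(280/310) + (0.014 + 0.28²/2)·2.5 = -0.1018 + 0.1330 = 0.0312
d₁ = 0.0312 / 0.4427 = 0.0705 ≈ 0.07
d₂ = d₁ − σ√T = 0.0705 − 0.4427 = -0.3722 ≈ -0.37
e^(−rT) = e^(−0.014·2.5) = 0.9656
N(d₁) = N(0.07) = 0.5279;  N(d₂) = N(-0.37) = 0.3557
C = 280·0.5279 − 310·0.9656·0.3557 = 147.8120 − 106.4738 = 41.3382

41.34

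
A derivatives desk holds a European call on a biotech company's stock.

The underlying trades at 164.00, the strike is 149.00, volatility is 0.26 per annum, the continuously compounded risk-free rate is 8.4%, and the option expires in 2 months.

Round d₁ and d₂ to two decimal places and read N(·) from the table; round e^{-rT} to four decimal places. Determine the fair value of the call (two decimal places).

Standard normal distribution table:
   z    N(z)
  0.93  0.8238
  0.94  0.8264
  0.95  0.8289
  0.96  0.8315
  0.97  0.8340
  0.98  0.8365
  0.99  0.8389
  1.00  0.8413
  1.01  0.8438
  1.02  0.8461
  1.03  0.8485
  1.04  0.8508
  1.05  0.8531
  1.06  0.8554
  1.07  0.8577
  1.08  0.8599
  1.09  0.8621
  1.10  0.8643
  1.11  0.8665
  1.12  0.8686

18.48

σ√T = 0.26 × 0.4082 = 0.1061
ln(S/K) + (r + σ²/2)T = ln(164/149) + (0.084 + 0.26²/2)·0.1667 = 0.0959 + 0.0196 = 0.1156
d₁ = 0.1156 / 0.1061 = 1.0886 ≈ 1.09
d₂ = d₁ − σ√T = 1.0886 − 0.1061 = 0.9825 ≈ 0.98
e^(−rT) = e^(−0.084·0.1667) = 0.9861
N(d₁) = N(1.09) = 0.8621;  N(d₂) = N(0.98) = 0.8365
C = 164·0.8621 − 149·0.9861·0.8365 = 141.3844 − 122.9060 = 18.4784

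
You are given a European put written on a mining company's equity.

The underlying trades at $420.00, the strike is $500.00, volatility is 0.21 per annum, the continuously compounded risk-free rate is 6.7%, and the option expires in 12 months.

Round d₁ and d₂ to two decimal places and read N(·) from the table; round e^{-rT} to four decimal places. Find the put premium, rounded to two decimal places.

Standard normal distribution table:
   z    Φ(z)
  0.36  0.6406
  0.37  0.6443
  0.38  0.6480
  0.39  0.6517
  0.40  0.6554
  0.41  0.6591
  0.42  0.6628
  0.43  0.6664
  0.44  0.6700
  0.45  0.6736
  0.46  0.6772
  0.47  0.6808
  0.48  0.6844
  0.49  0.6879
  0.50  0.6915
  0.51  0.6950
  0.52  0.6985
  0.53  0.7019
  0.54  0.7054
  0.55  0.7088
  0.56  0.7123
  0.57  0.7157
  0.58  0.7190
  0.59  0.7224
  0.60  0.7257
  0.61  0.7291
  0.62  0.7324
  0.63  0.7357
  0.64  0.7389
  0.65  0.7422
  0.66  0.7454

σ√T = 0.21 × 1.0000 = 0.2100
d₁ = [ln(420/500) + (0.067 + ½·0.21²)·1] / (σ√T) = (-0.1744 + 0.0891) / 0.2100 = -0.4062 ⇒ -0.41
d₂ = -0.4062 − 0.2100 = -0.6162 ⇒ -0.62
exp(−rT) = exp(−0.067·1) = 0.9352
N(−d₂) = N(0.62) = 0.7324;  N(−d₁) = N(0.41) = 0.6591
P = 500·0.9352·0.7324 − 420·0.6591 = 342.4702 − 276.8220 = 65.6482

$65.65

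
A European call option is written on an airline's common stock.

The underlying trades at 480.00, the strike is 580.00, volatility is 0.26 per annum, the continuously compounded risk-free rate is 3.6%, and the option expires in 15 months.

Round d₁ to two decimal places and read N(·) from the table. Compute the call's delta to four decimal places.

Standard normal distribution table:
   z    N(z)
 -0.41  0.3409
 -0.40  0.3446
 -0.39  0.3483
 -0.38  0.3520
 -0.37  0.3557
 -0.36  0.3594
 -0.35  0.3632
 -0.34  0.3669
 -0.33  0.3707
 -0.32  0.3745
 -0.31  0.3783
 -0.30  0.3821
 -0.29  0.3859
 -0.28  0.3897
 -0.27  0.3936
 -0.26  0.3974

T = 1.25;  σ√T = 0.2907
d₁ = [ln(480/580) + (0.036 + 0.26²/2)·1.25] / 0.2907 = [-0.1892 + 0.0872] / 0.2907 = -0.3509 ≈ -0.35
N(d₁) = N(-0.35) = 0.3632
Δ_call = N(d₁) = 0.3632

0.3632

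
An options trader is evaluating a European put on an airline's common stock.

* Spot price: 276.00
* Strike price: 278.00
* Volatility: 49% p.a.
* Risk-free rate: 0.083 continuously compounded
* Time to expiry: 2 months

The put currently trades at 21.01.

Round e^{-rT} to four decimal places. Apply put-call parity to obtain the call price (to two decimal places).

22.82

e^(−rT) = e^(−0.083·0.1667) = 0.9863
Put-call parity: C − P = S − K·e^(−rT) = 276 − 278·0.9863 = 276 − 274.1914 = 1.8086
C = P + (C − P) = 21.01 + (1.8086) = 22.8186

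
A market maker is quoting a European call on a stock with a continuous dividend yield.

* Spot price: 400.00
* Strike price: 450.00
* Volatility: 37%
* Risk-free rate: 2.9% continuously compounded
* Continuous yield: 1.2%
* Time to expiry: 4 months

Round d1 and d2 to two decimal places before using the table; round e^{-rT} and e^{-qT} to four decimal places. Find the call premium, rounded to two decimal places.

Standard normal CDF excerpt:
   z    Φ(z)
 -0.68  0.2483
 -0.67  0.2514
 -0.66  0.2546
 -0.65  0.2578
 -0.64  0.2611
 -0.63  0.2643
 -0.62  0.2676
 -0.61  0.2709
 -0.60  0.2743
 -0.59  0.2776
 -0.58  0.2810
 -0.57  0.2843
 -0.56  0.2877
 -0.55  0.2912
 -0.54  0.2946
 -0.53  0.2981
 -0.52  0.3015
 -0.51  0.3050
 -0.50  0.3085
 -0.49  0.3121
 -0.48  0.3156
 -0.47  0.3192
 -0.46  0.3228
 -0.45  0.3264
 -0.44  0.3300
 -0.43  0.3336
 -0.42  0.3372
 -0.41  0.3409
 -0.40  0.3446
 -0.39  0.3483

σ√T = 0.37 × 0.5774 = 0.2136
d₁ = [ln(400/450) + (0.029 − 0.012 + 0.37²/2)·0.3333] / 0.2136 = [-0.1178 + 0.0285] / 0.2136 = -0.4180 which rounds to -0.42
d₂ = d₁ − σ√T = -0.4180 − 0.2136 = -0.6317 which rounds to -0.63
exp(−qT) = exp(−0.012·0.3333) = 0.9960;  exp(−rT) = exp(−0.029·0.3333) = 0.9904
N(d₁) = N(-0.42) = 0.3372;  N(d₂) = N(-0.63) = 0.2643
C = 400·0.9960·0.3372 − 450·0.9904·0.2643 = 134.3405 − 117.7932 = 16.5473

16.55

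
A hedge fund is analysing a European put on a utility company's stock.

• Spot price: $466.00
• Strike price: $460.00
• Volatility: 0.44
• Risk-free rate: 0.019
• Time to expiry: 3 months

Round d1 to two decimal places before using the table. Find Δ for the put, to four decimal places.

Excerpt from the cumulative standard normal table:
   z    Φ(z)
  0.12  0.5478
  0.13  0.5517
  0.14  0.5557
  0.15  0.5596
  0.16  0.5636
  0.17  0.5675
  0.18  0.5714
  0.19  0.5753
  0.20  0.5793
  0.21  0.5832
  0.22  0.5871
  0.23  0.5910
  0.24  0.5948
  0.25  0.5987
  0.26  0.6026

T = 0.25;  σ√T = 0.2200
d₁ = [ln(466/460) + (0.019 + ½·0.44²)·0.25] / (σ√T) = (0.0130 + 0.0290) / 0.2200 = 0.1905 → 0.19
N(d₁) = N(0.19) = 0.5753
Δ_put = N(d₁) − 1 = 0.5753 − 1 = -0.4247

-0.4247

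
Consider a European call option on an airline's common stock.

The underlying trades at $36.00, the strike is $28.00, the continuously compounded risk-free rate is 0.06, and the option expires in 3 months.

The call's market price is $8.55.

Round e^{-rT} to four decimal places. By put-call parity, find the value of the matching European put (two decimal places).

e^(−rT) = e^(−0.06·0.25) = 0.9851
Put-call parity: C − P = S − K·e^(−rT) = 36 − 28·0.9851 = 36 − 27.5828 = 8.4172
P = C − (C − P) = 8.55 − (8.4172) = 0.1328

$0.13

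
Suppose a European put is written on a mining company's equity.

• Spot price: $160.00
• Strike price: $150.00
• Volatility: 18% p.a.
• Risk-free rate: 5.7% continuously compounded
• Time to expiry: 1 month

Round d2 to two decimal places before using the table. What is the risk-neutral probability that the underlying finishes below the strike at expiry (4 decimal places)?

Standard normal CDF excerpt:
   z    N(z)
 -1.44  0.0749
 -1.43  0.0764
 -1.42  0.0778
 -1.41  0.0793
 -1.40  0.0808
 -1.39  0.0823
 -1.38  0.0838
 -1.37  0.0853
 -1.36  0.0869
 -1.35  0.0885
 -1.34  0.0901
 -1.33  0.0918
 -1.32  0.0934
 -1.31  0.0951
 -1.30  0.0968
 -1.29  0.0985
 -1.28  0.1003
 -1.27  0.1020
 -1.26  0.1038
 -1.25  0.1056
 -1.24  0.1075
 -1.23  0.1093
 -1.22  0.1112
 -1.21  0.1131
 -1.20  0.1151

σ√T = 0.18 × 0.2887 = 0.0520
d₁ = [ln(160/150) + (0.057 + 0.18²/2)·0.08333] / 0.0520 = [0.0645 + 0.0061] / 0.0520 = 1.3594 ⇒ 1.36
d₂ = d₁ − σ√T = 1.3594 − 0.0520 = 1.3075 ⇒ 1.31
Pr(exercise) under Q = N(−d₂) = N(-1.31) = 0.0951

0.0951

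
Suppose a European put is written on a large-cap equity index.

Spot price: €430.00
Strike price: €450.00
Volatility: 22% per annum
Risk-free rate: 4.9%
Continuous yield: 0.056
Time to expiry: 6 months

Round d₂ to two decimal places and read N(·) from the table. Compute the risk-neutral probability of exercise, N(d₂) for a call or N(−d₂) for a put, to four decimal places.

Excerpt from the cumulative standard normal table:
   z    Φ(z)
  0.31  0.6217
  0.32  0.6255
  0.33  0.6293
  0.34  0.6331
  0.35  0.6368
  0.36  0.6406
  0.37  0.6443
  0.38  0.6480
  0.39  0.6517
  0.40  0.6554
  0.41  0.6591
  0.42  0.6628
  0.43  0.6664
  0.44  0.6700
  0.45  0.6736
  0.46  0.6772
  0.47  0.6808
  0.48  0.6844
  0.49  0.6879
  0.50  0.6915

T = 0.5;  σ√T = 0.1556
d₁ = [ln(430/450) + (0.049 − 0.056 + 0.22²/2)·0.5] / 0.1556 = [-0.0455 + 0.0086] / 0.1556 = -0.2370 ⇒ -0.24
d₂ = d₁ − σ√T = -0.2370 − 0.1556 = -0.3925 ⇒ -0.39
Risk-neutral Pr[S_T < K] = N(−d₂) = N(0.39) = 0.6517

0.6517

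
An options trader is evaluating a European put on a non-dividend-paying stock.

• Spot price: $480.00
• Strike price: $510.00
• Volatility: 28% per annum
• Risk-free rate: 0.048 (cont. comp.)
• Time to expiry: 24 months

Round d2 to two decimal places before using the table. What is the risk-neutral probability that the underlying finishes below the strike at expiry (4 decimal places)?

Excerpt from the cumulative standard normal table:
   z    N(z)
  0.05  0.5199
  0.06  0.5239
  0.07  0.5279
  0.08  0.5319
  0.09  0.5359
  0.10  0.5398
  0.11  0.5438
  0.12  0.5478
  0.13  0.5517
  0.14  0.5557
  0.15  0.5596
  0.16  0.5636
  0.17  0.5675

T = 2;  σ√T = 0.3960
d₁ = [ln(480/510) + (0.048 + 0.28²/2)·2] / 0.3960 = [-0.0606 + 0.1744] / 0.3960 = 0.2873 which rounds to 0.29
d₂ = d₁ − σ√T = 0.2873 − 0.3960 = -0.1087 which rounds to -0.11
Risk-neutral Pr[S_T < K] = N(−d₂) = N(0.11) = 0.5438

0.5438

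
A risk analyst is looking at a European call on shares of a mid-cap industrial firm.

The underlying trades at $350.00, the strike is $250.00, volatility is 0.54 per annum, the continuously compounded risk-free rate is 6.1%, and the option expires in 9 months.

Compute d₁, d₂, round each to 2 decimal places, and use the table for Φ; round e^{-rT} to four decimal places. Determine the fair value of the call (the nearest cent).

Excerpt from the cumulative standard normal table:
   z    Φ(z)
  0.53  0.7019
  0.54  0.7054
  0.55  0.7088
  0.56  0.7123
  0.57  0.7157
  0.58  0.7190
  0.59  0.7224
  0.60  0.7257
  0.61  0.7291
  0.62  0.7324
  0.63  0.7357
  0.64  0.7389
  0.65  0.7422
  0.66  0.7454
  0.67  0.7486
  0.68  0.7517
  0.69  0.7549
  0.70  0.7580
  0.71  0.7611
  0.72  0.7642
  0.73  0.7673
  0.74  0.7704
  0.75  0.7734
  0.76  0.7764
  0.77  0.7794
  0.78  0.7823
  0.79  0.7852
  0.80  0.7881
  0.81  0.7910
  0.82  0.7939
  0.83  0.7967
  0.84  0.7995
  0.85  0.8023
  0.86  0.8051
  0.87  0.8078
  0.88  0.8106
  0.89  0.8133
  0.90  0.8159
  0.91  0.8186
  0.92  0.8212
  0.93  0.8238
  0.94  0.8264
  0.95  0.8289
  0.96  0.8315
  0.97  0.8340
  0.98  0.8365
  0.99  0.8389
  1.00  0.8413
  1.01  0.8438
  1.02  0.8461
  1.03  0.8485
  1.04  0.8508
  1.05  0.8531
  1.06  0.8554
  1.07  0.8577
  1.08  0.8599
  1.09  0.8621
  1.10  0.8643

$126.87

σ√T = 0.54 × 0.8660 = 0.4677
ln(S/K) + (r + σ²/2)T = ln(350/250) + (0.061 + 0.54²/2)·0.75 = 0.3365 + 0.1551 = 0.4916
d₁ = 0.4916 / 0.4677 = 1.0511 ≈ 1.05
d₂ = d₁ − σ√T = 1.0511 − 0.4677 = 0.5835 ≈ 0.58
e^(−rT) = e^(−0.061·0.75) = 0.9553
N(d₁) = N(1.05) = 0.8531;  N(d₂) = N(0.58) = 0.7190
C = 350·0.8531 − 250·0.9553·0.7190 = 298.5850 − 171.7152 = 126.8698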